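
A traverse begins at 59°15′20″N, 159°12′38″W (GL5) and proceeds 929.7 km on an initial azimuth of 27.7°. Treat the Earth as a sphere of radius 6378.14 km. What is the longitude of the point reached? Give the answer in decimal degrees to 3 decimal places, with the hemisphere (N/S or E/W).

149.517°W

GL5: φ = +59.25556°, λ = -159.21056°
δ = d/R = 929.7/6378.14 = 0.145763 rad
φ₂ = arcsin(sin φ₁ cos δ + cos φ₁ sin δ cos θ)
   = arcsin(0.85946·0.98940 + 0.51121·0.14525·0.88539) = 66.36015°
λ₂ = λ₁ + atan2(sin θ sin δ cos φ₁, cos δ − sin φ₁ sin φ₂) = -149.51702°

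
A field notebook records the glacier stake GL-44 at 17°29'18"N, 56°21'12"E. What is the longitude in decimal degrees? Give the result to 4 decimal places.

56.3533°E

56° + 21′/60 + 12″/3600 = 56 + 0.35000 + 0.00333 = 56.3533°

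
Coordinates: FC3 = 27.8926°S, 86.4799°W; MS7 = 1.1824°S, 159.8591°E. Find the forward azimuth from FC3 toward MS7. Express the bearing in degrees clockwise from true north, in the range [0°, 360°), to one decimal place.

257.3°

Δλ = -113.6610°
y = sin Δλ · cos φ₂ = -0.915741
x = cos φ₁ sin φ₂ − sin φ₁ cos φ₂ cos Δλ = -0.205944
θ = atan2(y, x) = -102.6746° → 257.3254° (mod 360°)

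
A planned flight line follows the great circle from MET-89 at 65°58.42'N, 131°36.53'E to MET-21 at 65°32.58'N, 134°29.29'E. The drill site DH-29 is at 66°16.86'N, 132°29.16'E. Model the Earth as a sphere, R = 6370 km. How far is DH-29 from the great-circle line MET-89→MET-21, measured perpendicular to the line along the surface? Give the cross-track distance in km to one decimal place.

45.2 km

MET-89: φ = +65.97367°, λ = +131.60883°
MET-21: φ = +65.54300°, λ = +134.48817°
DH-29: φ = +66.28100°, λ = +132.48600°
δ₁₃ = central angle MET-89→DH-29 = 0.008195 rad  (haversine)
θ₁₃ = bearing MET-89→DH-29 = 48.715°,  θ₁₂ = bearing MET-89→MET-21 = 108.699°
dₓₜ = R·arcsin(sin δ₁₃ · sin(θ₁₃ − θ₁₂)) = 6370·arcsin(0.00819·sin(-59.984°)) = -45.201 km
|dₓₜ| = 45.201 km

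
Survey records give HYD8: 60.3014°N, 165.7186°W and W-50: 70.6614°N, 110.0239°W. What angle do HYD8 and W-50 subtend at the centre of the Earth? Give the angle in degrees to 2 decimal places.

24.20°

Δφ = 10.3600°,  Δλ = 55.6947°
a = sin²(Δφ/2) + cos φ₁ cos φ₂ sin²(Δλ/2) = 0.043950
c = 2·arcsin(√a) = 0.422419 rad = 24.2028°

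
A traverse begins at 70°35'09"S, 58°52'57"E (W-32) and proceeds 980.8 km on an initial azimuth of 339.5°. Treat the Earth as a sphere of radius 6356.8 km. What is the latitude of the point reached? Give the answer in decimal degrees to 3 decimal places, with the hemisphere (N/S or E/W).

W-32: φ = -70.58583°, λ = +58.88250°
δ = d/R = 980.8/6356.8 = 0.154291 rad
φ₂ = arcsin(sin φ₁ cos δ + cos φ₁ sin δ cos θ)
   = arcsin(-0.94314·0.98812 + 0.33239·0.15368·0.93667) = -62.13964°
λ₂ = λ₁ + atan2(sin θ sin δ cos φ₁, cos δ − sin φ₁ sin φ₂) = 52.26921°

62.140°S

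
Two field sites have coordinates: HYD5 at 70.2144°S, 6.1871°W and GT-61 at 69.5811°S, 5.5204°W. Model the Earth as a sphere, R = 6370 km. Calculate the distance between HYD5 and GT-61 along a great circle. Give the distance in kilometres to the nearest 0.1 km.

74.9 km

Δφ = 0.6333°,  Δλ = 0.6667°
a = sin²(Δφ/2) + cos φ₁ cos φ₂ sin²(Δλ/2) = 0.000035
c = 2·arcsin(√a) = 0.011754 rad = 0.6735°
d = R·c = 6370 × 0.011754 = 74.9 km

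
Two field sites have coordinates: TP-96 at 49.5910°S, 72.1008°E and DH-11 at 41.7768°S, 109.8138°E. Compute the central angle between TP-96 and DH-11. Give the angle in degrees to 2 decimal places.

27.16°

Δφ = 7.8142°,  Δλ = 37.7130°
a = sin²(Δφ/2) + cos φ₁ cos φ₂ sin²(Δλ/2) = 0.055140
c = 2·arcsin(√a) = 0.474065 rad = 27.1619°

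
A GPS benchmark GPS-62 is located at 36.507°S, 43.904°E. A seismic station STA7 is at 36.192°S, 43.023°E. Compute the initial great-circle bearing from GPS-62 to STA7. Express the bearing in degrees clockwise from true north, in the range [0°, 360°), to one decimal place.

Δλ = -0.8810°
y = sin Δλ · cos φ₂ = -0.012409
x = cos φ₁ sin φ₂ − sin φ₁ cos φ₂ cos Δλ = 0.005441
θ = atan2(y, x) = -66.3237° → 293.6763° (mod 360°)

293.7°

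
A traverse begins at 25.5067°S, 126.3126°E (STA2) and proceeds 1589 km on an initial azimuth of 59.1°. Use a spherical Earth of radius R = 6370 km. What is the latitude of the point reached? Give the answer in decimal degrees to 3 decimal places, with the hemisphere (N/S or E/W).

17.630°S

δ = d/R = 1589/6370 = 0.249451 rad
φ₂ = arcsin(sin φ₁ cos δ + cos φ₁ sin δ cos θ)
   = arcsin(-0.43062·0.96905 + 0.90253·0.24687·0.51354) = -17.62983°
λ₂ = λ₁ + atan2(sin θ sin δ cos φ₁, cos δ − sin φ₁ sin φ₂) = 139.15507°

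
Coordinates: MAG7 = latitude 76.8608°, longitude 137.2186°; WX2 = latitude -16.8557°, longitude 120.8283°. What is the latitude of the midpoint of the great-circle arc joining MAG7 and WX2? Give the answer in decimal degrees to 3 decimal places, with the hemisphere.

Bx = cos φ₂ cos Δλ = 0.918146,  By = cos φ₂ sin Δλ = -0.270056
φₘ = atan2(sin φ₁ + sin φ₂, √((cos φ₁ + Bx)² + By²)) = 30.16017°
λₘ = λ₁ + atan2(By, cos φ₁ + Bx) = 123.95271°

30.160°N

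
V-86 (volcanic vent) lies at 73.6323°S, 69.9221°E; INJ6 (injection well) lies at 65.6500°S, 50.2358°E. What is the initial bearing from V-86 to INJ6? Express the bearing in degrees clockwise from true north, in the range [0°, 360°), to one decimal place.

309.8°

Δλ = -19.6863°
y = sin Δλ · cos φ₂ = -0.138895
x = cos φ₁ sin φ₂ − sin φ₁ cos φ₂ cos Δλ = 0.115745
θ = atan2(y, x) = -50.1946° → 309.8054° (mod 360°)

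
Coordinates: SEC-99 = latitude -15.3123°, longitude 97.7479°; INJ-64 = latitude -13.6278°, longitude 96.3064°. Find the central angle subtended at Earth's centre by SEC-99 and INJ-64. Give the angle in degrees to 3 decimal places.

2.188°

Δφ = 1.6845°,  Δλ = -1.4415°
a = sin²(Δφ/2) + cos φ₁ cos φ₂ sin²(Δλ/2) = 0.000364
c = 2·arcsin(√a) = 0.038181 rad = 2.1876°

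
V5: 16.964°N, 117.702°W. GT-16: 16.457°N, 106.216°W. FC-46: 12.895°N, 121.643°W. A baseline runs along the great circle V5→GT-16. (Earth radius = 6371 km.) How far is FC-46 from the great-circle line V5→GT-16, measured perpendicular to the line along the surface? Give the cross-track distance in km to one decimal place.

δ₁₃ = central angle V5→FC-46 = 0.097254 rad  (haversine)
θ₁₃ = bearing V5→FC-46 = 223.627°,  θ₁₂ = bearing V5→GT-16 = 90.973°
dₓₜ = R·arcsin(sin δ₁₃ · sin(θ₁₃ − θ₁₂)) = 6371·arcsin(0.09710·sin(132.654°)) = 455.362 km
|dₓₜ| = 455.362 km

455.4 km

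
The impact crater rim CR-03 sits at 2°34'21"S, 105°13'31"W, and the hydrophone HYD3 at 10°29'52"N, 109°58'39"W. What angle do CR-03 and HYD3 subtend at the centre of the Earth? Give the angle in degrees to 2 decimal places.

13.90°

CR-03: φ = -2.57250°, λ = -105.22528°
HYD3: φ = +10.49778°, λ = -109.97750°
Δφ = 13.0703°,  Δλ = -4.7522°
a = sin²(Δφ/2) + cos φ₁ cos φ₂ sin²(Δλ/2) = 0.014642
c = 2·arcsin(√a) = 0.242600 rad = 13.9000°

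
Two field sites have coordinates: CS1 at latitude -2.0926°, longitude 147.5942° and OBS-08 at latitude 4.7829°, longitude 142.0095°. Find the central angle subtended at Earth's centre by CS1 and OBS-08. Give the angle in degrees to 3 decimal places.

Δφ = 6.8755°,  Δλ = -5.5847°
a = sin²(Δφ/2) + cos φ₁ cos φ₂ sin²(Δλ/2) = 0.005959
c = 2·arcsin(√a) = 0.154545 rad = 8.8548°

8.855°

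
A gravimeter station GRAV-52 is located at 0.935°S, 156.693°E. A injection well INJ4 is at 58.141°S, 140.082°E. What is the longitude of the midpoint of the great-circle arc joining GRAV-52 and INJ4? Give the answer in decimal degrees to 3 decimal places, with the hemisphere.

Bx = cos φ₂ cos Δλ = 0.505803,  By = cos φ₂ sin Δλ = -0.150892
φₘ = atan2(sin φ₁ + sin φ₂, √((cos φ₁ + Bx)² + By²)) = -29.77271°
λₘ = λ₁ + atan2(By, cos φ₁ + Bx) = 150.97015°

150.970°E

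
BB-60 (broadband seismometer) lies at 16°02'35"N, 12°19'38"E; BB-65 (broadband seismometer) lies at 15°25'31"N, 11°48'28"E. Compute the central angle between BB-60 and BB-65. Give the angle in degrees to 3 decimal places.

0.795°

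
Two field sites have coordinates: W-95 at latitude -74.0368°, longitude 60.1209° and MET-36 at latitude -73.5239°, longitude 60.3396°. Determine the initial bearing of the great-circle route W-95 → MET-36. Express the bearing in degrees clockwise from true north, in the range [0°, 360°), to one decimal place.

Δλ = 0.2187°
y = sin Δλ · cos φ₂ = 0.001083
x = cos φ₁ sin φ₂ − sin φ₁ cos φ₂ cos Δλ = 0.008950
θ = atan2(y, x) = 6.8971° → 6.8971° (mod 360°)

6.9°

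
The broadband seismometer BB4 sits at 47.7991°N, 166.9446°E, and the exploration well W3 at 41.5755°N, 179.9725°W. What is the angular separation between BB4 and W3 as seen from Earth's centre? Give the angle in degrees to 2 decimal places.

11.17°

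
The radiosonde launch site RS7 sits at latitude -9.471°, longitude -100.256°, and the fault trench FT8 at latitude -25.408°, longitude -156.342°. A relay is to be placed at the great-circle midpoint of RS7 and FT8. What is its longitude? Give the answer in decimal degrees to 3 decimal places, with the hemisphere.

126.957°W

Bx = cos φ₂ cos Δλ = 0.503981,  By = cos φ₂ sin Δλ = -0.749607
φₘ = atan2(sin φ₁ + sin φ₂, √((cos φ₁ + Bx)² + By²)) = -19.58699°
λₘ = λ₁ + atan2(By, cos φ₁ + Bx) = -126.95719°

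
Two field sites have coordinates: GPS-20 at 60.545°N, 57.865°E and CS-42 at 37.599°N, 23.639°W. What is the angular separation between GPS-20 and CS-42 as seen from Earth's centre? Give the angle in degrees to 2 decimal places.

Δφ = -22.9460°,  Δλ = -81.5040°
a = sin²(Δφ/2) + cos φ₁ cos φ₂ sin²(Δλ/2) = 0.205586
c = 2·arcsin(√a) = 0.941189 rad = 53.9261°

53.93°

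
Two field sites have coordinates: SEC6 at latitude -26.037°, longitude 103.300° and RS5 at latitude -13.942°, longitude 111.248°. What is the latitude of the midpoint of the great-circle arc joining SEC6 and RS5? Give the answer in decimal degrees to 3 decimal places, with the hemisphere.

Bx = cos φ₂ cos Δλ = 0.961217,  By = cos φ₂ sin Δλ = 0.134201
φₘ = atan2(sin φ₁ + sin φ₂, √((cos φ₁ + Bx)² + By²)) = -20.03378°
λₘ = λ₁ + atan2(By, cos φ₁ + Bx) = 107.42740°

20.034°S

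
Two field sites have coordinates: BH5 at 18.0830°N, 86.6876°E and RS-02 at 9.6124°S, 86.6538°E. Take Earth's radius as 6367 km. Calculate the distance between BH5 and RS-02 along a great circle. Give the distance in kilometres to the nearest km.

Δφ = -27.6954°,  Δλ = -0.0338°
a = sin²(Δφ/2) + cos φ₁ cos φ₂ sin²(Δλ/2) = 0.057285
c = 2·arcsin(√a) = 0.483376 rad = 27.6954°
d = R·c = 6367 × 0.483376 = 3077.7 km

3078 km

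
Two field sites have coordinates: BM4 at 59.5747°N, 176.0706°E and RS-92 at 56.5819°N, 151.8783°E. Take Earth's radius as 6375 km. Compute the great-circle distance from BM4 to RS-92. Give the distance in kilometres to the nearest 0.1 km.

1452.9 km

Δφ = -2.9928°,  Δλ = -24.1923°
a = sin²(Δφ/2) + cos φ₁ cos φ₂ sin²(Δλ/2) = 0.012929
c = 2·arcsin(√a) = 0.227907 rad = 13.0581°
d = R·c = 6375 × 0.227907 = 1452.9 km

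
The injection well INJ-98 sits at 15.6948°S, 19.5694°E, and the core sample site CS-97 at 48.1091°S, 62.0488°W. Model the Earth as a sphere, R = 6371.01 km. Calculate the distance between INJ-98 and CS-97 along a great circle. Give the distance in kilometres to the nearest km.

Δφ = -32.4143°,  Δλ = -81.6182°
a = sin²(Δφ/2) + cos φ₁ cos φ₂ sin²(Δλ/2) = 0.352461
c = 2·arcsin(√a) = 1.271259 rad = 72.8378°
d = R·c = 6371.01 × 1.271259 = 8099.2 km

8099 km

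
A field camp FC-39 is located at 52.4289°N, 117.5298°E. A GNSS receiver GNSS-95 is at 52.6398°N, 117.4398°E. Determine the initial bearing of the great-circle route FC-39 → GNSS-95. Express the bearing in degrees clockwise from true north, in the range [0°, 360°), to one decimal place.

Δλ = -0.0900°
y = sin Δλ · cos φ₂ = -0.000953
x = cos φ₁ sin φ₂ − sin φ₁ cos φ₂ cos Δλ = 0.003681
θ = atan2(y, x) = -14.5160° → 345.4840° (mod 360°)

345.5°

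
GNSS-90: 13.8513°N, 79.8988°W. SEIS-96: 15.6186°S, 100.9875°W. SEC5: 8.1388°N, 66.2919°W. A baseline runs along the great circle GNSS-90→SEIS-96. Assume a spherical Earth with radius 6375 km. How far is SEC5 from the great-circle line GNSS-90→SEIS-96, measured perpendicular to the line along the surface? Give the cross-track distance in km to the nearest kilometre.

δ₁₃ = central angle GNSS-90→SEC5 = 0.253434 rad  (haversine)
θ₁₃ = bearing GNSS-90→SEC5 = 111.744°,  θ₁₂ = bearing GNSS-90→SEIS-96 = 216.025°
dₓₜ = R·arcsin(sin δ₁₃ · sin(θ₁₃ − θ₁₂)) = 6375·arcsin(0.25073·sin(-104.281°)) = -1564.671 km
|dₓₜ| = 1564.671 km

1565 km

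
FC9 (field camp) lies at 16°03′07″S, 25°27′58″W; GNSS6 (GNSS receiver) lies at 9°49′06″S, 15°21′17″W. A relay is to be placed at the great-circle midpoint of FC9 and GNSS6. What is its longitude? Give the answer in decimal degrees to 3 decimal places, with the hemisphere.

20.347°W

FC9: φ = -16.05194°, λ = -25.46611°
GNSS6: φ = -9.81833°, λ = -15.35472°
Bx = cos φ₂ cos Δλ = 0.970049,  By = cos φ₂ sin Δλ = 0.172991
φₘ = atan2(sin φ₁ + sin φ₂, √((cos φ₁ + Bx)² + By²)) = -12.98394°
λₘ = λ₁ + atan2(By, cos φ₁ + Bx) = -20.34702°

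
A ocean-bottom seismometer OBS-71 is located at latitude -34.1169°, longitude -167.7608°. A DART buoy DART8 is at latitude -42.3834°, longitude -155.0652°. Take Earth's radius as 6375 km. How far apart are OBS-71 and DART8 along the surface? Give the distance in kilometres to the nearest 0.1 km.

Δφ = -8.2665°,  Δλ = 12.6956°
a = sin²(Δφ/2) + cos φ₁ cos φ₂ sin²(Δλ/2) = 0.012670
c = 2·arcsin(√a) = 0.225604 rad = 12.9262°
d = R·c = 6375 × 0.225604 = 1438.2 km

1438.2 km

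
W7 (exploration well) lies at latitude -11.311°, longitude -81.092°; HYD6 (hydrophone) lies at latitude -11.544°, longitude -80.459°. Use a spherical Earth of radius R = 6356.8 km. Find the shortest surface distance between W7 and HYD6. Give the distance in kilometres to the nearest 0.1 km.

Δφ = -0.2330°,  Δλ = 0.6330°
a = sin²(Δφ/2) + cos φ₁ cos φ₂ sin²(Δλ/2) = 0.000033
c = 2·arcsin(√a) = 0.011567 rad = 0.6628°
d = R·c = 6356.8 × 0.011567 = 73.5 km

73.5 km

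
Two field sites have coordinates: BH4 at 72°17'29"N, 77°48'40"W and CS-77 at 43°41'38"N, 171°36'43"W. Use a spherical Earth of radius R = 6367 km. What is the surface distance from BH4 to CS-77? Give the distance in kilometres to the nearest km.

BH4: φ = +72.29139°, λ = -77.81111°
CS-77: φ = +43.69389°, λ = -171.61194°
Δφ = -28.5975°,  Δλ = -93.8008°
a = sin²(Δφ/2) + cos φ₁ cos φ₂ sin²(Δλ/2) = 0.178253
c = 2·arcsin(√a) = 0.871743 rad = 49.9472°
d = R·c = 6367 × 0.871743 = 5550.4 km

5550 km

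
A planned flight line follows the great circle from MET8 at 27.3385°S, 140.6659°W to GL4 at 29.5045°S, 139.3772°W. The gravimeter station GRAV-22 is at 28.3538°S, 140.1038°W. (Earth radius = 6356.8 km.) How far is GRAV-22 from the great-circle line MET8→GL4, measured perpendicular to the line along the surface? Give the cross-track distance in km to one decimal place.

3.0 km

δ₁₃ = central angle MET8→GRAV-22 = 0.019729 rad  (haversine)
θ₁₃ = bearing MET8→GRAV-22 = 154.048°,  θ₁₂ = bearing MET8→GL4 = 152.683°
dₓₜ = R·arcsin(sin δ₁₃ · sin(θ₁₃ − θ₁₂)) = 6356.8·arcsin(0.01973·sin(1.365°)) = 2.987 km
|dₓₜ| = 2.987 km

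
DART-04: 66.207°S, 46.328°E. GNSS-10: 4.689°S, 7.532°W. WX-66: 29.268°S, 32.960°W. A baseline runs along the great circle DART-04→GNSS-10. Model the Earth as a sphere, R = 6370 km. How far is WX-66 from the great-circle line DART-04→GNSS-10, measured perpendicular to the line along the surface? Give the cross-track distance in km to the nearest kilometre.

3312 km

δ₁₃ = central angle DART-04→WX-66 = 1.032402 rad  (haversine)
θ₁₃ = bearing DART-04→WX-66 = 266.737°,  θ₁₂ = bearing DART-04→GNSS-10 = 302.098°
dₓₜ = R·arcsin(sin δ₁₃ · sin(θ₁₃ − θ₁₂)) = 6370·arcsin(0.85853·sin(-35.361°)) = -3312.220 km
|dₓₜ| = 3312.220 km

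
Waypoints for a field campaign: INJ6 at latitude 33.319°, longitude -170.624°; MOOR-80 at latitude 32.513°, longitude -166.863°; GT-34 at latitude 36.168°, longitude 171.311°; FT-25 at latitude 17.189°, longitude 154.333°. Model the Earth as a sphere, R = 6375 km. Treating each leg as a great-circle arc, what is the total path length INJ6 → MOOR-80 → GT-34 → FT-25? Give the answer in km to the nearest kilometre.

5098 km

INJ6→MOOR-80: c = 0.056868 rad, d = 362.53 km
MOOR-80→GT-34: c = 0.320217 rad, d = 2041.39 km
GT-34→FT-25: c = 0.422601 rad, d = 2694.08 km
Total = 362.53 + 2041.39 + 2694.08 = 5098.00 km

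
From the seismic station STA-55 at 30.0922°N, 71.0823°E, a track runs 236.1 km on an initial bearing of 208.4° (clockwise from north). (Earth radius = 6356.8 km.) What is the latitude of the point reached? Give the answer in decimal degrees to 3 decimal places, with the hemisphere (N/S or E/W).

δ = d/R = 236.1/6356.8 = 0.037141 rad
φ₂ = arcsin(sin φ₁ cos δ + cos φ₁ sin δ cos θ)
   = arcsin(0.50139·0.99931 + 0.86522·0.03713·-0.87965) = 28.21528°
λ₂ = λ₁ + atan2(sin θ sin δ cos φ₁, cos δ − sin φ₁ sin φ₂) = 69.93386°

28.215°N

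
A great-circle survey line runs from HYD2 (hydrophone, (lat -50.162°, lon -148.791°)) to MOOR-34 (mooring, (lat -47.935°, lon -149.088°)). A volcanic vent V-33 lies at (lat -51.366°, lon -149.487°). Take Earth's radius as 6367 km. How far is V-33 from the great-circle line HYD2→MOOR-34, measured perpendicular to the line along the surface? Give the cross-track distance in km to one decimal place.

60.0 km

δ₁₃ = central angle HYD2→V-33 = 0.022374 rad  (haversine)
θ₁₃ = bearing HYD2→V-33 = 199.815°,  θ₁₂ = bearing HYD2→MOOR-34 = 354.892°
dₓₜ = R·arcsin(sin δ₁₃ · sin(θ₁₃ − θ₁₂)) = 6367·arcsin(0.02237·sin(-155.077°)) = -60.028 km
|dₓₜ| = 60.028 km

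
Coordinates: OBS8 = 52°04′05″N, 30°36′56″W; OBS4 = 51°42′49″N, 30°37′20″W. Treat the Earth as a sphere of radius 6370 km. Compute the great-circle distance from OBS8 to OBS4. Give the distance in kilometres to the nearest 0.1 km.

OBS8: φ = +52.06806°, λ = -30.61556°
OBS4: φ = +51.71361°, λ = -30.62222°
Δφ = -0.3544°,  Δλ = -0.0067°
a = sin²(Δφ/2) + cos φ₁ cos φ₂ sin²(Δλ/2) = 0.000010
c = 2·arcsin(√a) = 0.006187 rad = 0.3545°
d = R·c = 6370 × 0.006187 = 39.4 km

39.4 km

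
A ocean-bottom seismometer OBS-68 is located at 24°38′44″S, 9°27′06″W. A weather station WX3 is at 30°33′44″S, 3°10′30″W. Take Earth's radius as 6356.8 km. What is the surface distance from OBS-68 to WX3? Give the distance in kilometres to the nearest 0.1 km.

OBS-68: φ = -24.64556°, λ = -9.45167°
WX3: φ = -30.56222°, λ = -3.17500°
Δφ = -5.9167°,  Δλ = 6.2767°
a = sin²(Δφ/2) + cos φ₁ cos φ₂ sin²(Δλ/2) = 0.005009
c = 2·arcsin(√a) = 0.141671 rad = 8.1172°
d = R·c = 6356.8 × 0.141671 = 900.6 km

900.6 km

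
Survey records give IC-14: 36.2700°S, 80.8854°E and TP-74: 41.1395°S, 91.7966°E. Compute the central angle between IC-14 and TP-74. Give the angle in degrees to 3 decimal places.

9.798°

Δφ = -4.8695°,  Δλ = 10.9112°
a = sin²(Δφ/2) + cos φ₁ cos φ₂ sin²(Δλ/2) = 0.007293
c = 2·arcsin(√a) = 0.171008 rad = 9.7980°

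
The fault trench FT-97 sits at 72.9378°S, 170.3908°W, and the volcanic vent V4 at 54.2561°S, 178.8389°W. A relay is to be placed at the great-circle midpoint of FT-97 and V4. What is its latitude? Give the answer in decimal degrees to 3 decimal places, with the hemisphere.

Bx = cos φ₂ cos Δλ = 0.577825,  By = cos φ₂ sin Δλ = -0.085821
φₘ = atan2(sin φ₁ + sin φ₂, √((cos φ₁ + Bx)² + By²)) = -63.65215°
λₘ = λ₁ + atan2(By, cos φ₁ + Bx) = -176.01660°

63.652°S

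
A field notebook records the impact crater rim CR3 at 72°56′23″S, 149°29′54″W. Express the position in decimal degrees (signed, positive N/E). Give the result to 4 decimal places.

lat: 72.9397° S → -72.9397°
lon: 149.4983° W → -149.4983°

-72.9397°, -149.4983°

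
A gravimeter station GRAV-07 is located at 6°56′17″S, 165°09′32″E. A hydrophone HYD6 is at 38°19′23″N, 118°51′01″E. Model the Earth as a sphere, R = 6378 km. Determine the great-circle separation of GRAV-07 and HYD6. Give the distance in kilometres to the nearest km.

GRAV-07: φ = -6.93806°, λ = +165.15889°
HYD6: φ = +38.32306°, λ = +118.85028°
Δφ = 45.2611°,  Δλ = -46.3086°
a = sin²(Δφ/2) + cos φ₁ cos φ₂ sin²(Δλ/2) = 0.268471
c = 2·arcsin(√a) = 1.089355 rad = 62.4154°
d = R·c = 6378 × 1.089355 = 6947.9 km

6948 km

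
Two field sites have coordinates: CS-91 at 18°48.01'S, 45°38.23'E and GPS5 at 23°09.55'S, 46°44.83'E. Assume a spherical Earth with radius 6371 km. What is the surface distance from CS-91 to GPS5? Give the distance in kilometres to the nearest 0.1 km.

498.2 km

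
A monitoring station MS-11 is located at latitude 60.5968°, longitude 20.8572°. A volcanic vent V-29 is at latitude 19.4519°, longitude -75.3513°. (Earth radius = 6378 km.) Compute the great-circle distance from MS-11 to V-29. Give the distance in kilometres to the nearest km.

8472 km

Δφ = -41.1449°,  Δλ = -96.2085°
a = sin²(Δφ/2) + cos φ₁ cos φ₂ sin²(Δλ/2) = 0.379973
c = 2·arcsin(√a) = 1.328375 rad = 76.1103°
d = R·c = 6378 × 1.328375 = 8472.4 km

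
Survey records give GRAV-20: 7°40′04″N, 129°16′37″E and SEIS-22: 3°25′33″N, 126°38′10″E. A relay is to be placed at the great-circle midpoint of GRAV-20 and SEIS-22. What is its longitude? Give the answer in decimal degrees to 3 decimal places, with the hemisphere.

127.952°E

GRAV-20: φ = +7.66778°, λ = +129.27694°
SEIS-22: φ = +3.42583°, λ = +126.63611°
Bx = cos φ₂ cos Δλ = 0.997153,  By = cos φ₂ sin Δλ = -0.045993
φₘ = atan2(sin φ₁ + sin φ₂, √((cos φ₁ + Bx)² + By²)) = 5.54827°
λₘ = λ₁ + atan2(By, cos φ₁ + Bx) = 127.95178°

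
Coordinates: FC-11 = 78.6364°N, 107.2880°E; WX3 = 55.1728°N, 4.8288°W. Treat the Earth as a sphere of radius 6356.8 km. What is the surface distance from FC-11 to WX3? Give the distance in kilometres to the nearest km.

Δφ = -23.4636°,  Δλ = -112.1168°
a = sin²(Δφ/2) + cos φ₁ cos φ₂ sin²(Δλ/2) = 0.118790
c = 2·arcsin(√a) = 0.703751 rad = 40.3220°
d = R·c = 6356.8 × 0.703751 = 4473.6 km

4474 km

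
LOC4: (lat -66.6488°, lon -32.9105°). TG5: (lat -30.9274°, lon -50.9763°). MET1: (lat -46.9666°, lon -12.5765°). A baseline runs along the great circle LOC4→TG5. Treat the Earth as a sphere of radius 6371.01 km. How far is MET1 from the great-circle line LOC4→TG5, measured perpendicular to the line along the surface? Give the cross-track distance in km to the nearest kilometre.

2235 km

δ₁₃ = central angle LOC4→MET1 = 0.390499 rad  (haversine)
θ₁₃ = bearing LOC4→MET1 = 38.534°,  θ₁₂ = bearing LOC4→TG5 = 333.984°
dₓₜ = R·arcsin(sin δ₁₃ · sin(θ₁₃ − θ₁₂)) = 6371.01·arcsin(0.38065·sin(-295.450°)) = 2235.387 km
|dₓₜ| = 2235.387 km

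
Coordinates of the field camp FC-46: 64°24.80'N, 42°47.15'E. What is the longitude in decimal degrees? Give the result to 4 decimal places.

42° + 47.15′/60 = 42 + 0.78583 = 42.7858°

42.7858°E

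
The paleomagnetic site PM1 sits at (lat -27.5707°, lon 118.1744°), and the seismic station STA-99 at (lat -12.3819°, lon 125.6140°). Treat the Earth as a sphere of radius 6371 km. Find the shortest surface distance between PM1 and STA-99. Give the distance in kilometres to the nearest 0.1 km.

1857.9 km

Δφ = 15.1888°,  Δλ = 7.4396°
a = sin²(Δφ/2) + cos φ₁ cos φ₂ sin²(Δλ/2) = 0.021110
c = 2·arcsin(√a) = 0.291621 rad = 16.7086°
d = R·c = 6371 × 0.291621 = 1857.9 km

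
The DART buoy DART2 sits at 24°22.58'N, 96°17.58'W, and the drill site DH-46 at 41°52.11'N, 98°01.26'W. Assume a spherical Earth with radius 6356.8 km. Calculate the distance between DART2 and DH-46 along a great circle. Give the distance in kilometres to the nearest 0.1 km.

DART2: φ = +24.37633°, λ = -96.29300°
DH-46: φ = +41.86850°, λ = -98.02100°
Δφ = 17.4922°,  Δλ = -1.7280°
a = sin²(Δφ/2) + cos φ₁ cos φ₂ sin²(Δλ/2) = 0.023275
c = 2·arcsin(√a) = 0.306320 rad = 17.5509°
d = R·c = 6356.8 × 0.306320 = 1947.2 km

1947.2 km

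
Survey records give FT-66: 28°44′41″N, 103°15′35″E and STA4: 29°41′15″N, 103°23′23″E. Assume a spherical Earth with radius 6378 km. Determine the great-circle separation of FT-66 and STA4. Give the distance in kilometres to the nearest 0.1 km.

FT-66: φ = +28.74472°, λ = +103.25972°
STA4: φ = +29.68750°, λ = +103.38972°
Δφ = 0.9428°,  Δλ = 0.1300°
a = sin²(Δφ/2) + cos φ₁ cos φ₂ sin²(Δλ/2) = 0.000069
c = 2·arcsin(√a) = 0.016573 rad = 0.9496°
d = R·c = 6378 × 0.016573 = 105.7 km

105.7 km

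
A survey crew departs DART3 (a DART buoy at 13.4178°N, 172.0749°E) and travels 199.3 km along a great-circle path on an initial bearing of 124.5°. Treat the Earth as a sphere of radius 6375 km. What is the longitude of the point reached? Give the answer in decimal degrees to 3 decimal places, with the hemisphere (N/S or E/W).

173.586°E

δ = d/R = 199.3/6375 = 0.031263 rad
φ₂ = arcsin(sin φ₁ cos δ + cos φ₁ sin δ cos θ)
   = arcsin(0.23205·0.99951 + 0.97270·0.03126·-0.56641) = 12.39883°
λ₂ = λ₁ + atan2(sin θ sin δ cos φ₁, cos δ − sin φ₁ sin φ₂) = 173.58628°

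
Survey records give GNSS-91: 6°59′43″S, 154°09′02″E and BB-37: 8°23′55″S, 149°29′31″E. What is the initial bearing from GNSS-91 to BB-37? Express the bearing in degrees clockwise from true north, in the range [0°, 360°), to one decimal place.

GNSS-91: φ = -6.99528°, λ = +154.15056°
BB-37: φ = -8.39861°, λ = +149.49194°
Δλ = -4.6586°
y = sin Δλ · cos φ₂ = -0.080348
x = cos φ₁ sin φ₂ − sin φ₁ cos φ₂ cos Δλ = -0.024888
θ = atan2(y, x) = -107.2108° → 252.7892° (mod 360°)

252.8°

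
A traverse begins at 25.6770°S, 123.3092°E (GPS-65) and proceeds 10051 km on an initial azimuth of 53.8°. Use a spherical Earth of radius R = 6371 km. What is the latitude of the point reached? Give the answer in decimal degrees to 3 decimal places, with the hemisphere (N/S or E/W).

δ = d/R = 10051/6371 = 1.577617 rad
φ₂ = arcsin(sin φ₁ cos δ + cos φ₁ sin δ cos θ)
   = arcsin(-0.43330·-0.00682 + 0.90125·0.99998·0.59061) = 32.35931°
λ₂ = λ₁ + atan2(sin θ sin δ cos φ₁, cos δ − sin φ₁ sin φ₂) = -163.88849°

32.359°N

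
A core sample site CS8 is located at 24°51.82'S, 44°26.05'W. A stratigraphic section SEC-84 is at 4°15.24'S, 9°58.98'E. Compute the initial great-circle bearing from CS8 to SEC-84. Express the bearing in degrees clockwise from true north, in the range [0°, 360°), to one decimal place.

CS8: φ = -24.86367°, λ = -44.43417°
SEC-84: φ = -4.25400°, λ = +9.98300°
Δλ = 54.4172°
y = sin Δλ · cos φ₂ = 0.811035
x = cos φ₁ sin φ₂ − sin φ₁ cos φ₂ cos Δλ = 0.176681
θ = atan2(y, x) = 77.7104° → 77.7104° (mod 360°)

77.7°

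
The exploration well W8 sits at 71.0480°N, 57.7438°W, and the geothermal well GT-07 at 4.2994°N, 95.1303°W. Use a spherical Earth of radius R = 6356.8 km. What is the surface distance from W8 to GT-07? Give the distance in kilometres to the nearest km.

7859 km

Δφ = -66.7486°,  Δλ = -37.3865°
a = sin²(Δφ/2) + cos φ₁ cos φ₂ sin²(Δλ/2) = 0.335884
c = 2·arcsin(√a) = 1.236366 rad = 70.8385°
d = R·c = 6356.8 × 1.236366 = 7859.3 km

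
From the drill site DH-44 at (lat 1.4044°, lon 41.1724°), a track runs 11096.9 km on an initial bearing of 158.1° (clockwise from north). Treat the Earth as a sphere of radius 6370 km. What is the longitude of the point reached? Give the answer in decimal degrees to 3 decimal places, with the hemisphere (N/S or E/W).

δ = d/R = 11096.9/6370 = 1.742057 rad
φ₂ = arcsin(sin φ₁ cos δ + cos φ₁ sin δ cos θ)
   = arcsin(0.02451·-0.17042 + 0.99970·0.98537·-0.92784) = -66.65928°
λ₂ = λ₁ + atan2(sin θ sin δ cos φ₁, cos δ − sin φ₁ sin φ₂) = 153.10176°

153.102°E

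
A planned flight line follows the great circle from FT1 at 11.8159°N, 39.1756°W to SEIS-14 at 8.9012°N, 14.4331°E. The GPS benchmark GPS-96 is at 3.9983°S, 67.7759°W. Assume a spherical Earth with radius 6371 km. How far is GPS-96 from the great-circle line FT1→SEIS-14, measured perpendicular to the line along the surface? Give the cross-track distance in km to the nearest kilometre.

1469 km

δ₁₃ = central angle FT1→GPS-96 = 0.567947 rad  (haversine)
θ₁₃ = bearing FT1→GPS-96 = 242.594°,  θ₁₂ = bearing FT1→SEIS-14 = 87.737°
dₓₜ = R·arcsin(sin δ₁₃ · sin(θ₁₃ − θ₁₂)) = 6371·arcsin(0.53790·sin(154.857°)) = 1469.042 km
|dₓₜ| = 1469.042 km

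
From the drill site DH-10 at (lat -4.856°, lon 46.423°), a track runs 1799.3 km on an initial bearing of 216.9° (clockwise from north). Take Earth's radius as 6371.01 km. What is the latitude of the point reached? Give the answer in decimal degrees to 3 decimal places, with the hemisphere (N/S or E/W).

17.659°S

δ = d/R = 1799.3/6371.01 = 0.282420 rad
φ₂ = arcsin(sin φ₁ cos δ + cos φ₁ sin δ cos θ)
   = arcsin(-0.08465·0.96038 + 0.99641·0.27868·-0.79968) = -17.65921°
λ₂ = λ₁ + atan2(sin θ sin δ cos φ₁, cos δ − sin φ₁ sin φ₂) = 36.30942°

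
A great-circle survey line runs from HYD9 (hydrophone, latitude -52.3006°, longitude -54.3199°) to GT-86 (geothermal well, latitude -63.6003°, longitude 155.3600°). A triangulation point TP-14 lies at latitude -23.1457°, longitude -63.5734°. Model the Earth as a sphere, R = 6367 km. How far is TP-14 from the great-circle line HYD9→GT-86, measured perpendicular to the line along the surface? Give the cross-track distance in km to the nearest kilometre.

1691 km

δ₁₃ = central angle HYD9→TP-14 = 0.523673 rad  (haversine)
θ₁₃ = bearing HYD9→TP-14 = 342.802°,  θ₁₂ = bearing HYD9→GT-86 = 194.466°
dₓₜ = R·arcsin(sin δ₁₃ · sin(θ₁₃ − θ₁₂)) = 6367·arcsin(0.50006·sin(148.336°)) = 1691.178 km
|dₓₜ| = 1691.178 km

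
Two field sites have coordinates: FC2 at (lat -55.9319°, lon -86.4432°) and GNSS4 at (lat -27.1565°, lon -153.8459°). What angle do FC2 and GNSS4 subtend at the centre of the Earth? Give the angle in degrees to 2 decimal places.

55.28°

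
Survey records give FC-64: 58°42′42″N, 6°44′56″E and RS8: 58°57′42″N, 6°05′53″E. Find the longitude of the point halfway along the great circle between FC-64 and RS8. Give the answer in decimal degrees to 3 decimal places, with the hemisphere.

6.425°E

FC-64: φ = +58.71167°, λ = +6.74889°
RS8: φ = +58.96167°, λ = +6.09806°
Bx = cos φ₂ cos Δλ = 0.515578,  By = cos φ₂ sin Δλ = -0.005857
φₘ = atan2(sin φ₁ + sin φ₂, √((cos φ₁ + Bx)² + By²)) = 58.83708°
λₘ = λ₁ + atan2(By, cos φ₁ + Bx) = 6.42465°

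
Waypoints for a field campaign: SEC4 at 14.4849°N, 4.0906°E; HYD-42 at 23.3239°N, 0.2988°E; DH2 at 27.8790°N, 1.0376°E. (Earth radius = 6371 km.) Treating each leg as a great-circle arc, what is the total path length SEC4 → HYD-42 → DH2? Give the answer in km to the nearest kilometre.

1572 km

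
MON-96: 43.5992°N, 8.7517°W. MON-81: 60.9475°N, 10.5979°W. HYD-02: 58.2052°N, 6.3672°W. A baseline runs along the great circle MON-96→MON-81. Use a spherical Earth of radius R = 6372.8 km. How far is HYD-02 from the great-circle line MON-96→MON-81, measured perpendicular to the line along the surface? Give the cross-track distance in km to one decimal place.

δ₁₃ = central angle MON-96→HYD-02 = 0.256230 rad  (haversine)
θ₁₃ = bearing MON-96→HYD-02 = 4.962°,  θ₁₂ = bearing MON-96→MON-81 = 356.998°
dₓₜ = R·arcsin(sin δ₁₃ · sin(θ₁₃ − θ₁₂)) = 6372.8·arcsin(0.25344·sin(-352.036°)) = 223.810 km
|dₓₜ| = 223.810 km

223.8 km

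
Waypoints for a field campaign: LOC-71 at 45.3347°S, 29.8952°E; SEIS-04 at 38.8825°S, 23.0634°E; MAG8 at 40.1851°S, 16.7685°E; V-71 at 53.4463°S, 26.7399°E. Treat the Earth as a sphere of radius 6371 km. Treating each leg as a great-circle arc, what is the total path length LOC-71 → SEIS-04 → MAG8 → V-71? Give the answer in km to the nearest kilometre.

LOC-71→SEIS-04: c = 0.143087 rad, d = 911.61 km
SEIS-04→MAG8: c = 0.087709 rad, d = 558.80 km
MAG8→V-71: c = 0.259722 rad, d = 1654.69 km
Total = 911.61 + 558.80 + 1654.69 = 3125.09 km

3125 km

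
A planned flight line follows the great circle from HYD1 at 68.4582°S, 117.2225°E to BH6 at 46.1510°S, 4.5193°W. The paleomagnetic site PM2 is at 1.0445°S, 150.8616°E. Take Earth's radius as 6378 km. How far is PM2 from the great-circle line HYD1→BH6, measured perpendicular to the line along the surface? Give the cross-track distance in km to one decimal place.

δ₁₃ = central angle HYD1→PM2 = 1.242323 rad  (haversine)
θ₁₃ = bearing HYD1→PM2 = 35.814°,  θ₁₂ = bearing HYD1→BH6 = 224.296°
dₓₜ = R·arcsin(sin δ₁₃ · sin(θ₁₃ − θ₁₂)) = 6378·arcsin(0.94654·sin(-188.482°)) = 893.415 km
|dₓₜ| = 893.415 km

893.4 km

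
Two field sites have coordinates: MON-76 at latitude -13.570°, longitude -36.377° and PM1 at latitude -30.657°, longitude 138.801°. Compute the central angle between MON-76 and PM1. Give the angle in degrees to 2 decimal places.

135.53°

Δφ = -17.0870°,  Δλ = 175.1780°
a = sin²(Δφ/2) + cos φ₁ cos φ₂ sin²(Δλ/2) = 0.856811
c = 2·arcsin(√a) = 2.365452 rad = 135.5304°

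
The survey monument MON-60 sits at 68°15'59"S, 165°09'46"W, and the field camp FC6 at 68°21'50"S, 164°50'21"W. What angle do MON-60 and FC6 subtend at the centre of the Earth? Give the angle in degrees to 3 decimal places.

MON-60: φ = -68.26639°, λ = -165.16278°
FC6: φ = -68.36389°, λ = -164.83917°
Δφ = -0.0975°,  Δλ = 0.3236°
a = sin²(Δφ/2) + cos φ₁ cos φ₂ sin²(Δλ/2) = 0.000002
c = 2·arcsin(√a) = 0.002693 rad = 0.1543°

0.154°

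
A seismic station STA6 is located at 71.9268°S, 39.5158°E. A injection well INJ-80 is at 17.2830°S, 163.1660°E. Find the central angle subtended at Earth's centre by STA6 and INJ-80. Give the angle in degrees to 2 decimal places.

83.21°

Δφ = 54.6438°,  Δλ = 123.6502°
a = sin²(Δφ/2) + cos φ₁ cos φ₂ sin²(Δλ/2) = 0.440855
c = 2·arcsin(√a) = 1.452230 rad = 83.2066°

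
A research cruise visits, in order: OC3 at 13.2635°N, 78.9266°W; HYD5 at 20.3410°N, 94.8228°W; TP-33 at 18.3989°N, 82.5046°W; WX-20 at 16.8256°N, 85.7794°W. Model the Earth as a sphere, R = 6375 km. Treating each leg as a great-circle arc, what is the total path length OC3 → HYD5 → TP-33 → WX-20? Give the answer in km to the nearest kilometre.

3565 km

OC3→HYD5: c = 0.292656 rad, d = 1865.68 km
HYD5→TP-33: c = 0.205581 rad, d = 1310.58 km
TP-33→WX-20: c = 0.061004 rad, d = 388.90 km
Total = 1865.68 + 1310.58 + 388.90 = 3565.16 km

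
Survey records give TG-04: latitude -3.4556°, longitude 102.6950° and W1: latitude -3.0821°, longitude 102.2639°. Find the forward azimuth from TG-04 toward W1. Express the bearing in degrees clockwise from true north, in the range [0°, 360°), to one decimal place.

Δλ = -0.4311°
y = sin Δλ · cos φ₂ = -0.007513
x = cos φ₁ sin φ₂ − sin φ₁ cos φ₂ cos Δλ = 0.006517
θ = atan2(y, x) = -49.0610° → 310.9390° (mod 360°)

310.9°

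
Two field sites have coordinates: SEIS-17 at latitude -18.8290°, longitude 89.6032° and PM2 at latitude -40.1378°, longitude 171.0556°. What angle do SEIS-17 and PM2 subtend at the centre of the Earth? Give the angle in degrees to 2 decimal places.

Δφ = -21.3088°,  Δλ = 81.4524°
a = sin²(Δφ/2) + cos φ₁ cos φ₂ sin²(Δλ/2) = 0.342201
c = 2·arcsin(√a) = 1.249710 rad = 71.6031°

71.60°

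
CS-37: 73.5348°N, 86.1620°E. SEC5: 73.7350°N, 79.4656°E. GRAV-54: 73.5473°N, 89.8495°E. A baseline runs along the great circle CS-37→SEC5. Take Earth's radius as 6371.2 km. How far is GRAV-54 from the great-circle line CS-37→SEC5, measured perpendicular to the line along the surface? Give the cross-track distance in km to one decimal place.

23.6 km

δ₁₃ = central angle CS-37→GRAV-54 = 0.018233 rad  (haversine)
θ₁₃ = bearing CS-37→GRAV-54 = 87.547°,  θ₁₂ = bearing CS-37→SEC5 = 279.263°
dₓₜ = R·arcsin(sin δ₁₃ · sin(θ₁₃ − θ₁₂)) = 6371.2·arcsin(0.01823·sin(-191.716°)) = 23.588 km
|dₓₜ| = 23.588 km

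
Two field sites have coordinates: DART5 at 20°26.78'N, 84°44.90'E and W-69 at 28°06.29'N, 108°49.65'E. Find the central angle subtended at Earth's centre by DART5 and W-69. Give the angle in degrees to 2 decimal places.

23.20°

DART5: φ = +20.44633°, λ = +84.74833°
W-69: φ = +28.10483°, λ = +108.82750°
Δφ = 7.6585°,  Δλ = 24.0792°
a = sin²(Δφ/2) + cos φ₁ cos φ₂ sin²(Δλ/2) = 0.040421
c = 2·arcsin(√a) = 0.404857 rad = 23.1966°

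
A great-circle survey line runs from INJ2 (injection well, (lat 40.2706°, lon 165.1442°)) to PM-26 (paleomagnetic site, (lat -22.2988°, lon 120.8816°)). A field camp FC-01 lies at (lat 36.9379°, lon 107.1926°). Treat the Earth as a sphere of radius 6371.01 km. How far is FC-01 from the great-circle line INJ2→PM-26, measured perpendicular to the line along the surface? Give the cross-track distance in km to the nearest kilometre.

4317 km

δ₁₃ = central angle INJ2→FC-01 = 0.778363 rad  (haversine)
θ₁₃ = bearing INJ2→FC-01 = 285.224°,  θ₁₂ = bearing INJ2→PM-26 = 221.975°
dₓₜ = R·arcsin(sin δ₁₃ · sin(θ₁₃ − θ₁₂)) = 6371.01·arcsin(0.70211·sin(63.249°)) = 4317.331 km
|dₓₜ| = 4317.331 km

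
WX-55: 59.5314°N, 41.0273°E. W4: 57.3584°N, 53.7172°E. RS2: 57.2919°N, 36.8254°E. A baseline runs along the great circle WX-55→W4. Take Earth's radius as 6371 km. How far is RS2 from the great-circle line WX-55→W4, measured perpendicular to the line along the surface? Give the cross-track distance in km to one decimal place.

290.4 km

δ₁₃ = central angle WX-55→RS2 = 0.054784 rad  (haversine)
θ₁₃ = bearing WX-55→RS2 = 226.308°,  θ₁₂ = bearing WX-55→W4 = 102.635°
dₓₜ = R·arcsin(sin δ₁₃ · sin(θ₁₃ − θ₁₂)) = 6371·arcsin(0.05476·sin(123.673°)) = 290.422 km
|dₓₜ| = 290.422 km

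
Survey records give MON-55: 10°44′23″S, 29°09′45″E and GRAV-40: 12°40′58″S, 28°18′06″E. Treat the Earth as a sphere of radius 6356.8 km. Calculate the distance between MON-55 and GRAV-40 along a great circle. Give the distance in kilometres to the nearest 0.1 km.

MON-55: φ = -10.73972°, λ = +29.16250°
GRAV-40: φ = -12.68278°, λ = +28.30167°
Δφ = -1.9431°,  Δλ = -0.8608°
a = sin²(Δφ/2) + cos φ₁ cos φ₂ sin²(Δλ/2) = 0.000342
c = 2·arcsin(√a) = 0.036966 rad = 2.1180°
d = R·c = 6356.8 × 0.036966 = 235.0 km

235.0 km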